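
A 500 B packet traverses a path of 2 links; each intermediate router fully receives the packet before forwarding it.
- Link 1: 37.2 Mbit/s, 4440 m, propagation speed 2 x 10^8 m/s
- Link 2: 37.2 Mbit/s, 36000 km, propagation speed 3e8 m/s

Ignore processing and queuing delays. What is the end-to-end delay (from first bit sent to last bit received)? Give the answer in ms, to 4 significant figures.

120.2 ms

L = 500 × 8 = 4000 bits.
Transmission delay per hop = L/R = 4000/37200000 = 0.107527 ms; 2 hops → 0.215054 ms.
Propagation delays (d/s per hop): 0.0222, 120 ms; sum = 120.022 ms.
End-to-end = 120.2 ms.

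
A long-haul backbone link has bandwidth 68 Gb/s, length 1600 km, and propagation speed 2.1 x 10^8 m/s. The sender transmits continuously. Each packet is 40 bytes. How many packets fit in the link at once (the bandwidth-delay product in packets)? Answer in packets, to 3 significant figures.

Propagation delay = 1600000 / 210000000 = 0.00761905 s.
BDP = R × t_prop = 68000000000 × 0.00761905 = 518095000 bits.
In packets of 320 bits: 1620000 packets.

1620000 packets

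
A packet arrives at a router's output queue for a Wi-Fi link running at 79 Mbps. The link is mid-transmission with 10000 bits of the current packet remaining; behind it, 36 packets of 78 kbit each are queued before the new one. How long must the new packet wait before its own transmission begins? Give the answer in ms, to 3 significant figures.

35.7 ms

Each queued packet: L/R = 78000/79000000 = 0.987342 ms.
36 queued → 35.5443 ms.
Plus remaining 10000 bits of current packet: 0.126582 ms.
Queuing delay = 35.7 ms.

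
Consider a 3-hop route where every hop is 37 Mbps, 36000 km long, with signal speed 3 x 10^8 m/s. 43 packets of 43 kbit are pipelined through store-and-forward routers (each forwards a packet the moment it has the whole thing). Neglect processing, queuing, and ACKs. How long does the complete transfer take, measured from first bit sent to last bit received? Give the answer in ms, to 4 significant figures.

412.3 ms

Per-hop transmission t_tx = L/R = 43000/37000000 = 1.16216 ms.
Per-hop propagation t_prop = 36000000/300000000 = 120 ms.
Pipeline fill: first packet needs 3·t_tx to clear all hops; remaining 42 packets each add one t_tx.
Total = (3+43-1)·t_tx + 3·t_prop = 45·1.16216 + 3·120 = 412.3 ms.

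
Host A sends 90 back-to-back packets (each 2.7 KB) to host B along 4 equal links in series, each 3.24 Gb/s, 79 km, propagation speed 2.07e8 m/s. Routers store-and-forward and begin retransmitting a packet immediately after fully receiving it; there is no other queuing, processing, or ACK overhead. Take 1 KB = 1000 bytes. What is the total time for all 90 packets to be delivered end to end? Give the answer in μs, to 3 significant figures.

2150 μs

Per-hop transmission t_tx = L/R = 21600/3240000000 = 6.66667 μs.
Per-hop propagation t_prop = 79000/2.07e+08 = 381.643 μs.
Pipeline fill: first packet needs 4·t_tx to clear all hops; remaining 89 packets each add one t_tx.
Total = (4+90-1)·t_tx + 4·t_prop = 93·6.66667 + 4·381.643 = 2150 μs.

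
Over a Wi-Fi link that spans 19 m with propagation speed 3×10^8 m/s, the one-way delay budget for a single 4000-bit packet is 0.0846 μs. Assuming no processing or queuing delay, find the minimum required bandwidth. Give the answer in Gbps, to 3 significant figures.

Propagation delay = 19 / 300000000 = 0.0633333 μs.
Transmission budget = 0.0846 − 0.0633333 = 0.0212667 μs.
R ≥ L / t_tx = 4000 bits / 2.12667e-08 s = 188 Gbps.

188 Gbps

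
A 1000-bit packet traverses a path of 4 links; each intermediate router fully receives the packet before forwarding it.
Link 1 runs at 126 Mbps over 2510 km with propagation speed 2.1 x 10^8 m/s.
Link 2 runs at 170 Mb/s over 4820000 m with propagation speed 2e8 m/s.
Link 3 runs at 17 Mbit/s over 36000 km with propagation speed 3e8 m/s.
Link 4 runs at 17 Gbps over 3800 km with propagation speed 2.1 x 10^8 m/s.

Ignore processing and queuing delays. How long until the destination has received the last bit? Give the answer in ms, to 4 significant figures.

Transmission delays (L/R per hop): 0.00793651, 0.00588235, 0.0588235, 5.88235e-05 ms; sum = 0.0727012 ms.
Propagation delays (d/s per hop): 11.9524, 24.1, 120, 18.0952 ms; sum = 174.148 ms.
End-to-end = 174.2 ms.

174.2 ms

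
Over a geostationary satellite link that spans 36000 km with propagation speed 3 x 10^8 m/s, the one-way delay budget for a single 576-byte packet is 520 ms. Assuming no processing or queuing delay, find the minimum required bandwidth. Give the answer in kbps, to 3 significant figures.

L = 4608 bits.
Propagation delay = 36000000 / 300000000 = 120 ms.
Transmission budget = 520 − 120 = 400 ms.
R ≥ L / t_tx = 4608 bits / 0.4 s = 11.5 kbps.

11.5 kbps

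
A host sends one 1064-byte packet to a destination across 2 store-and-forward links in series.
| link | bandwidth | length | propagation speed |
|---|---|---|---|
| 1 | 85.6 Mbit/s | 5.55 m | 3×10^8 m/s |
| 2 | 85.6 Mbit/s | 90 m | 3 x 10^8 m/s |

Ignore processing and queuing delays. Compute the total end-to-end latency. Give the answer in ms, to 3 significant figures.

L = 1064 × 8 = 8512 bits.
Transmission delay per hop = L/R = 8512/85600000 = 0.0994393 ms; 2 hops → 0.198879 ms.
Propagation delays (d/s per hop): 1.85e-05, 0.0003 ms; sum = 0.0003185 ms.
End-to-end = 0.199 ms.

0.199 ms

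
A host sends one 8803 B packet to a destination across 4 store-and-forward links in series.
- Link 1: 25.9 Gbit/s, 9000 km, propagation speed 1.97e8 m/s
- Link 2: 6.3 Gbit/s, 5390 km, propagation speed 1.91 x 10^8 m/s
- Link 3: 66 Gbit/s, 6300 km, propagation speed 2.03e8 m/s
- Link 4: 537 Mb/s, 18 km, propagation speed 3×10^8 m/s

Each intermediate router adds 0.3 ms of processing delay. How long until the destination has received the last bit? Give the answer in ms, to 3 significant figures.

106 ms

L = 8803 × 8 = 70424 bits.
Transmission delays (L/R per hop): 0.00271907, 0.0111784, 0.00106703, 0.131143 ms; sum = 0.146108 ms.
Propagation delays (d/s per hop): 45.6853, 28.2199, 31.0345, 0.06 ms; sum = 105 ms.
Processing at 3 router(s): 3 × 0.3 ms = 0.9 ms.
End-to-end = 106 ms.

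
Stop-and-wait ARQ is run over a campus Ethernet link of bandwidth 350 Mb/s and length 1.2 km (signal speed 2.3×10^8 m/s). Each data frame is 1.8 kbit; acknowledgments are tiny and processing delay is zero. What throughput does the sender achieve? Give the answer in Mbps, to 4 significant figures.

t_tx = L/R = 1800/350000000 = 5.14286e-06 s.
t_prop = 1200/2.3e+08 = 5.21739e-06 s; RTT = 1.04348e-05 s.
Cycle = t_tx + RTT = 1.55776e-05 s.
Throughput = L / cycle = 1800 / 1.55776e-05 = 115.6 Mbps.

115.6 Mbps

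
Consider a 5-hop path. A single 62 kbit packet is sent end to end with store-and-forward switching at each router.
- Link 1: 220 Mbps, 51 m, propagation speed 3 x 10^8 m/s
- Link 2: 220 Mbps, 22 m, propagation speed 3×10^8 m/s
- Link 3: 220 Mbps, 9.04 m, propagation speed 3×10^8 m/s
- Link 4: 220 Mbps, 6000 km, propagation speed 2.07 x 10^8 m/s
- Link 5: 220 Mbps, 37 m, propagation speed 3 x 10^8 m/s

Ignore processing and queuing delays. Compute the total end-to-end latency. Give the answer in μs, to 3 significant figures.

L = 62000 bits.
Transmission delay per hop = L/R = 62000/220000000 = 281.818 μs; 5 hops → 1409.09 μs.
Propagation delays (d/s per hop): 0.17, 0.0733333, 0.0301333, 28985.5, 0.123333 μs; sum = 28985.9 μs.
End-to-end = 30400 μs.

30400 μs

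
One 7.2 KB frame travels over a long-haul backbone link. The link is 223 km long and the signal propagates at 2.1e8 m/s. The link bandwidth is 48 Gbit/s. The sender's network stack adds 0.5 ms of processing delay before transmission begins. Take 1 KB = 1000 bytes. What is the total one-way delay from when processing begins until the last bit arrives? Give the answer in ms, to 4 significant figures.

1.563 ms

L = 57600 bits.
Transmission delay = L/R = 57600 / 48000000000 = 0.0012 ms.
Propagation delay = d/s = 223000 m / 210000000 m/s = 1.0619 ms.
Plus processing delay 0.5 ms = 0.5 ms.
Total = 1.563 ms.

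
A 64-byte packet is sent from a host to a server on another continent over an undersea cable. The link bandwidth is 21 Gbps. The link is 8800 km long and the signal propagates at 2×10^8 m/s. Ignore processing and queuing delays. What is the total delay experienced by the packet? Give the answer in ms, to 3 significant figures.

L = 64 × 8 = 512 bits.
Transmission delay = L/R = 512 / 21000000000 = 2.4381e-05 ms.
Propagation delay = d/s = 8800000 m / 200000000 m/s = 44 ms.
Total = 44.0 ms.

44.0 ms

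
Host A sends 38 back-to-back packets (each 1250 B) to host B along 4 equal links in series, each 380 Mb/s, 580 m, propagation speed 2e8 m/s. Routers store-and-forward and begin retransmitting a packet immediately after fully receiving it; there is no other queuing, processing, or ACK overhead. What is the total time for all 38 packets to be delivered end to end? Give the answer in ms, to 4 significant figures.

1.091 ms

Per-hop transmission t_tx = L/R = 10000/380000000 = 0.0263158 ms.
Per-hop propagation t_prop = 580/200000000 = 0.0029 ms.
Pipeline fill: first packet needs 4·t_tx to clear all hops; remaining 37 packets each add one t_tx.
Total = (4+38-1)·t_tx + 4·t_prop = 41·0.0263158 + 4·0.0029 = 1.091 ms.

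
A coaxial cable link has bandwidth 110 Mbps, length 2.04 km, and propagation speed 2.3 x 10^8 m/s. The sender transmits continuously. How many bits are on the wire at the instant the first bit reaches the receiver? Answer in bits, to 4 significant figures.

Propagation delay = 2040 / 2.3e+08 = 8.86957e-06 s.
BDP = R × t_prop = 110000000 × 8.86957e-06 = 975.652 bits.

975.7 bits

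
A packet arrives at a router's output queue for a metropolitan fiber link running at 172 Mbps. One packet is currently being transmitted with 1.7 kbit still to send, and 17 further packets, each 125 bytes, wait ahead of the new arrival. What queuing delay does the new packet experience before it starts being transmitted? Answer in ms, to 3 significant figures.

0.109 ms

Each queued packet: L/R = 1000/172000000 = 0.00581395 ms.
17 queued → 0.0988372 ms.
Plus remaining 1700 bits of current packet: 0.00988372 ms.
Queuing delay = 0.109 ms.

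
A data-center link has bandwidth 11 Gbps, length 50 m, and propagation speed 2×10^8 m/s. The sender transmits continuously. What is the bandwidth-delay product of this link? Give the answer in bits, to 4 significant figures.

Propagation delay = 50 / 200000000 = 2.5e-07 s.
BDP = R × t_prop = 11000000000 × 2.5e-07 = 2750 bits.

2750 bits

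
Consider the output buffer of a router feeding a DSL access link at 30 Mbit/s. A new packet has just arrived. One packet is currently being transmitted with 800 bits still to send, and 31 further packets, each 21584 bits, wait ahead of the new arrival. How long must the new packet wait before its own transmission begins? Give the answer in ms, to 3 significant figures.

Each queued packet: L/R = 21584/30000000 = 0.719467 ms.
31 queued → 22.3035 ms.
Plus remaining 800 bits of current packet: 0.0266667 ms.
Queuing delay = 22.3 ms.

22.3 ms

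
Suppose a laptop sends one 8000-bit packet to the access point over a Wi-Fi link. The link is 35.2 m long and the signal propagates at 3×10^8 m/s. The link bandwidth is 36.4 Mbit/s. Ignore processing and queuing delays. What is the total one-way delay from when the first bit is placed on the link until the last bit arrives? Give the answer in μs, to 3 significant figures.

220 μs

Transmission delay = L/R = 8000 / 36400000 = 219.78 μs.
Propagation delay = d/s = 35.2 m / 300000000 m/s = 0.117333 μs.
Total = 220 μs.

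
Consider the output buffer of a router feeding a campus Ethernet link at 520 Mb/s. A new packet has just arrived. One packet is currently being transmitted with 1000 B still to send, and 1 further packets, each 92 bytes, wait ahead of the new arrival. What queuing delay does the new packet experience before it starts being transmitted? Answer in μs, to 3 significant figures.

16.8 μs

Each queued packet: L/R = 736/520000000 = 1.41538 μs.
1 queued → 1.41538 μs.
Plus remaining 8000 bits of current packet: 15.3846 μs.
Queuing delay = 16.8 μs.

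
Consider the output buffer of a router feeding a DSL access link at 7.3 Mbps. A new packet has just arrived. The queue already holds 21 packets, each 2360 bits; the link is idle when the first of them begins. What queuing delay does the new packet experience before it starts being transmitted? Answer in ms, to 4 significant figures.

Each queued packet: L/R = 2360/7300000 = 0.323288 ms.
21 queued → 6.78904 ms.
Queuing delay = 6.789 ms.

6.789 ms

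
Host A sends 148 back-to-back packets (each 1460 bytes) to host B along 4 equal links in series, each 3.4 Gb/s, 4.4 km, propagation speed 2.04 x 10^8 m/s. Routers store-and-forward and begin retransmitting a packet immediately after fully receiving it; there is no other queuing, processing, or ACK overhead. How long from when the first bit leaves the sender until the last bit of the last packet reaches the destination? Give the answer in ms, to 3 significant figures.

Per-hop transmission t_tx = L/R = 11680/3400000000 = 0.00343529 ms.
Per-hop propagation t_prop = 4400/204000000 = 0.0215686 ms.
Pipeline fill: first packet needs 4·t_tx to clear all hops; remaining 147 packets each add one t_tx.
Total = (4+148-1)·t_tx + 4·t_prop = 151·0.00343529 + 4·0.0215686 = 0.605 ms.

0.605 ms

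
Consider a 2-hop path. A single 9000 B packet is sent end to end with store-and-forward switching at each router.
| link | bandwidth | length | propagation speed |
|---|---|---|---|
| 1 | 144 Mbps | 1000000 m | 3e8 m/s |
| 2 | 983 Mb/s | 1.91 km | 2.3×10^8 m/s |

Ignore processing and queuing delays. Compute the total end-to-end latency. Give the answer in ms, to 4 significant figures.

L = 9000 × 8 = 72000 bits.
Transmission delays (L/R per hop): 0.5, 0.0732452 ms; sum = 0.573245 ms.
Propagation delays (d/s per hop): 3.33333, 0.00830435 ms; sum = 3.34164 ms.
End-to-end = 3.915 ms.

3.915 ms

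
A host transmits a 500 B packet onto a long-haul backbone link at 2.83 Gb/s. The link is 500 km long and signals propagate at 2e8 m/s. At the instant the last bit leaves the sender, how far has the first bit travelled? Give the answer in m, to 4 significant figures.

282.7 m

t_tx = L/R = 4000/2830000000 = 1.41343e-06 s.
Distance = s × t_tx = 200000000 × 1.41343e-06 = 282.7 m.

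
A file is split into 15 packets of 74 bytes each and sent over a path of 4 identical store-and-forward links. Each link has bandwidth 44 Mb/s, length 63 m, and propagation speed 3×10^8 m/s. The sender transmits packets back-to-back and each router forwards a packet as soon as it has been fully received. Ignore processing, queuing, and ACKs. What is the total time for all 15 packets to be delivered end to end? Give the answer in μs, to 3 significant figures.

Per-hop transmission t_tx = L/R = 592/44000000 = 13.4545 μs.
Per-hop propagation t_prop = 63/300000000 = 0.21 μs.
Pipeline fill: first packet needs 4·t_tx to clear all hops; remaining 14 packets each add one t_tx.
Total = (4+15-1)·t_tx + 4·t_prop = 18·13.4545 + 4·0.21 = 243 μs.

243 μs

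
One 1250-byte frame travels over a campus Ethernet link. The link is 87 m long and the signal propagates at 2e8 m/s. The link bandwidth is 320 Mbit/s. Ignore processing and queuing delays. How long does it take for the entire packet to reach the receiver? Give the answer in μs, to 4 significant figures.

31.69 μs

L = 1250 × 8 = 10000 bits.
Transmission delay = L/R = 10000 / 320000000 = 31.25 μs.
Propagation delay = d/s = 87 m / 200000000 m/s = 0.435 μs.
Total = 31.69 μs.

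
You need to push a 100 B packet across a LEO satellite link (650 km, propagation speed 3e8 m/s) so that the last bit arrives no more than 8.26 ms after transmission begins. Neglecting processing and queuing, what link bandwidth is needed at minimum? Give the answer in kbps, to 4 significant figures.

L = 800 bits.
Propagation delay = 650000 / 300000000 = 2.16667 ms.
Transmission budget = 8.26 − 2.16667 = 6.09333 ms.
R ≥ L / t_tx = 800 bits / 0.00609333 s = 131.3 kbps.

131.3 kbps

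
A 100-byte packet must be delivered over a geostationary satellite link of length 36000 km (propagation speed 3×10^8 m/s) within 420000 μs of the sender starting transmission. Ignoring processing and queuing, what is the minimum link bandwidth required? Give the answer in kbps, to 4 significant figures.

L = 800 bits.
Propagation delay = 36000000 / 300000000 = 120000 μs.
Transmission budget = 420000 − 120000 = 300000 μs.
R ≥ L / t_tx = 800 bits / 0.3 s = 2.667 kbps.

2.667 kbps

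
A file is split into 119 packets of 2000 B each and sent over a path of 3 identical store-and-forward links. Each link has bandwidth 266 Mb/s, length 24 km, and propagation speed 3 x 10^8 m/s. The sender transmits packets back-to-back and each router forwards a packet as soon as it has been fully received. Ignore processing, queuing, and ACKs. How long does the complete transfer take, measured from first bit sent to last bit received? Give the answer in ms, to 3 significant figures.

Per-hop transmission t_tx = L/R = 16000/266000000 = 0.0601504 ms.
Per-hop propagation t_prop = 24000/300000000 = 0.08 ms.
Pipeline fill: first packet needs 3·t_tx to clear all hops; remaining 118 packets each add one t_tx.
Total = (3+119-1)·t_tx + 3·t_prop = 121·0.0601504 + 3·0.08 = 7.52 ms.

7.52 ms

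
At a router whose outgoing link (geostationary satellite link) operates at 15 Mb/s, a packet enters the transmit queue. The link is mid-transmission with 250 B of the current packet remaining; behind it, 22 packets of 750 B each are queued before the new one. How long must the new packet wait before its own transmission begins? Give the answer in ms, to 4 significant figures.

Each queued packet: L/R = 6000/15000000 = 0.4 ms.
22 queued → 8.8 ms.
Plus remaining 2000 bits of current packet: 0.133333 ms.
Queuing delay = 8.933 ms.

8.933 ms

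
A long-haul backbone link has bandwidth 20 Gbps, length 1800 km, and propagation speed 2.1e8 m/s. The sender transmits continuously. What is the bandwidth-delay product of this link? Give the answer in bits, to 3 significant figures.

Propagation delay = 1800000 / 210000000 = 0.00857143 s.
BDP = R × t_prop = 20000000000 × 0.00857143 = 171429000 bits.

171000000 bits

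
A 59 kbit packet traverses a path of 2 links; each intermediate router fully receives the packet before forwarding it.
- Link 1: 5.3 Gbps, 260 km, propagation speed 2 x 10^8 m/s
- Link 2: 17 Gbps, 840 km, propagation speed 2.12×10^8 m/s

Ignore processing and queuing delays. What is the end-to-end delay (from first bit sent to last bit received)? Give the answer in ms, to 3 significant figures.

L = 59000 bits.
Transmission delays (L/R per hop): 0.0111321, 0.00347059 ms; sum = 0.0146027 ms.
Propagation delays (d/s per hop): 1.3, 3.96226 ms; sum = 5.26226 ms.
End-to-end = 5.28 ms.

5.28 ms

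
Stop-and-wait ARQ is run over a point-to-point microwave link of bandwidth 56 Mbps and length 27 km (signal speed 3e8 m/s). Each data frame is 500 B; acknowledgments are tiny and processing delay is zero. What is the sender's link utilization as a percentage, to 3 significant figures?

28.4 %

t_tx = L/R = 4000/56000000 = 7.14286e-05 s.
t_prop = 27000/300000000 = 9e-05 s; RTT = 0.00018 s.
Cycle = t_tx + RTT = 0.000251429 s.
Utilization = t_tx / cycle = 7.14286e-05/0.000251429 = 28.4 %.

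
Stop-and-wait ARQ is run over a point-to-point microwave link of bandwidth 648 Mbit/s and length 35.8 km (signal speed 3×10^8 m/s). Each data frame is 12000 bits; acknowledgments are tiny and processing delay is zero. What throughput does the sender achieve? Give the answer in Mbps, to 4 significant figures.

46.66 Mbps

t_tx = L/R = 12000/648000000 = 1.85185e-05 s.
t_prop = 35800/300000000 = 0.000119333 s; RTT = 0.000238667 s.
Cycle = t_tx + RTT = 0.000257185 s.
Throughput = L / cycle = 12000 / 0.000257185 = 46.66 Mbps.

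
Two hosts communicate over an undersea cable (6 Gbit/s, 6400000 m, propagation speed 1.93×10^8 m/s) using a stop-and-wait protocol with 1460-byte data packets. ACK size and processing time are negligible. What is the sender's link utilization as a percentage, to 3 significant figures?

t_tx = L/R = 11680/6000000000 = 1.94667e-06 s.
t_prop = 6400000/193000000 = 0.0331606 s; RTT = 0.0663212 s.
Cycle = t_tx + RTT = 0.0663232 s.
Utilization = t_tx / cycle = 1.94667e-06/0.0663232 = 0.00294 %.

0.00294 %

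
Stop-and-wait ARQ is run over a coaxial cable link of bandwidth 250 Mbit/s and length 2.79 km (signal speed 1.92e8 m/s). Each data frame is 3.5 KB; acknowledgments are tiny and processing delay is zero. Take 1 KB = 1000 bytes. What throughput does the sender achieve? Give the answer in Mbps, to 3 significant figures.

t_tx = L/R = 28000/250000000 = 0.000112 s.
t_prop = 2790/192000000 = 1.45313e-05 s; RTT = 2.90625e-05 s.
Cycle = t_tx + RTT = 0.000141063 s.
Throughput = L / cycle = 28000 / 0.000141063 = 198 Mbps.

198 Mbps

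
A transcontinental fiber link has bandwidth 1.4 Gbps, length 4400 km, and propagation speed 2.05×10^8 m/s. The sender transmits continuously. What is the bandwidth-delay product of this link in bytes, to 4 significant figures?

3756000 bytes

Propagation delay = 4400000 / 2.05e+08 = 0.0214634 s.
BDP = R × t_prop = 1400000000 × 0.0214634 = 30048800 bits.
In bytes: 30048800/8 = 3756000 bytes.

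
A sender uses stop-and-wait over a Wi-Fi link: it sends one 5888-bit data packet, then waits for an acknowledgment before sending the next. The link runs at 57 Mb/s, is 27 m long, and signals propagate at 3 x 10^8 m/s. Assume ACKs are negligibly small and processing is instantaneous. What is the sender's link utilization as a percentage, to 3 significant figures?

t_tx = L/R = 5888/57000000 = 0.000103298 s.
t_prop = 27/300000000 = 9e-08 s; RTT = 1.8e-07 s.
Cycle = t_tx + RTT = 0.000103478 s.
Utilization = t_tx / cycle = 0.000103298/0.000103478 = 99.8 %.

99.8 %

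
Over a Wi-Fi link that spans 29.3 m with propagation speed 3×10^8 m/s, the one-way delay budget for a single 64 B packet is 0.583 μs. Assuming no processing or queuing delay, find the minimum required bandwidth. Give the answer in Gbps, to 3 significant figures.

L = 512 bits.
Propagation delay = 29.3 / 300000000 = 0.0976667 μs.
Transmission budget = 0.583 − 0.0976667 = 0.485333 μs.
R ≥ L / t_tx = 512 bits / 4.85333e-07 s = 1.05 Gbps.

1.05 Gbps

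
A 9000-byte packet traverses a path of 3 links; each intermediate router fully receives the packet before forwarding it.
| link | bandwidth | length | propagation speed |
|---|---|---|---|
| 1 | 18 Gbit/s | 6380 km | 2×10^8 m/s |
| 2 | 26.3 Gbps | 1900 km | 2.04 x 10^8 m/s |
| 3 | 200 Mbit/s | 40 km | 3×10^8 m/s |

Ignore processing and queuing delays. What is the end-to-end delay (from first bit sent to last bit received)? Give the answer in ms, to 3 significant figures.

41.7 ms

L = 9000 × 8 = 72000 bits.
Transmission delays (L/R per hop): 0.004, 0.00273764, 0.36 ms; sum = 0.366738 ms.
Propagation delays (d/s per hop): 31.9, 9.31373, 0.133333 ms; sum = 41.3471 ms.
End-to-end = 41.7 ms.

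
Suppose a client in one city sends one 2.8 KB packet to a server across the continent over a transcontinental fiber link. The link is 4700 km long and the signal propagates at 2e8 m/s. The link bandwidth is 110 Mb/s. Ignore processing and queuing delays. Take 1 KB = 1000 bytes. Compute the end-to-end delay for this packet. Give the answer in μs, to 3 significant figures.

L = 22400 bits.
Transmission delay = L/R = 22400 / 110000000 = 203.636 μs.
Propagation delay = d/s = 4700000 m / 200000000 m/s = 23500 μs.
Total = 23700 μs.

23700 μs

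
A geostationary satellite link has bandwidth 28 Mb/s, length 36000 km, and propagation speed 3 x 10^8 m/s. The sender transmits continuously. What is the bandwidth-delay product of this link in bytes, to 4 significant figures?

Propagation delay = 36000000 / 300000000 = 0.12 s.
BDP = R × t_prop = 28000000 × 0.12 = 3360000 bits.
In bytes: 3360000/8 = 420000 bytes.

420000 bytes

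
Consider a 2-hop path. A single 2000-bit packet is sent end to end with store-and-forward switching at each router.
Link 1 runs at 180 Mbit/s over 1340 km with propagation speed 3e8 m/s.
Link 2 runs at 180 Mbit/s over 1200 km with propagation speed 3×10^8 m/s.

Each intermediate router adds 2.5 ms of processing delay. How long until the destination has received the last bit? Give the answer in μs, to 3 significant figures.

11000 μs

Transmission delay per hop = L/R = 2000/180000000 = 11.1111 μs; 2 hops → 22.2222 μs.
Propagation delays (d/s per hop): 4466.67, 4000 μs; sum = 8466.67 μs.
Processing at 1 router(s): 1 × 2.5 ms = 2500 μs.
End-to-end = 11000 μs.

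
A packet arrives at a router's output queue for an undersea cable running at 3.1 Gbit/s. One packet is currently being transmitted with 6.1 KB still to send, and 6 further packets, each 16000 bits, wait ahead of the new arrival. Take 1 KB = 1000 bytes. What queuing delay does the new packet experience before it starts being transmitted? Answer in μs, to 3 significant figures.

46.7 μs

Each queued packet: L/R = 16000/3100000000 = 5.16129 μs.
6 queued → 30.9677 μs.
Plus remaining 48800 bits of current packet: 15.7419 μs.
Queuing delay = 46.7 μs.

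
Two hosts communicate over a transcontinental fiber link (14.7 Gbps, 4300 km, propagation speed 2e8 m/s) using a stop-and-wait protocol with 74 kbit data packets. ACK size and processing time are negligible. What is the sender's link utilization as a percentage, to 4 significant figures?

0.01171 %

t_tx = L/R = 74000/14700000000 = 5.03401e-06 s.
t_prop = 4300000/200000000 = 0.0215 s; RTT = 0.043 s.
Cycle = t_tx + RTT = 0.043005 s.
Utilization = t_tx / cycle = 5.03401e-06/0.043005 = 0.01171 %.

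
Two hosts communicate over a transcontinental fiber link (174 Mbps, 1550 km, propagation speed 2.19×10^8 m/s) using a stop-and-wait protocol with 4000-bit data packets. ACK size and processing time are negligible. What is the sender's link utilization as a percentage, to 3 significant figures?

0.162 %

t_tx = L/R = 4000/174000000 = 2.29885e-05 s.
t_prop = 1550000/219000000 = 0.00707763 s; RTT = 0.0141553 s.
Cycle = t_tx + RTT = 0.0141782 s.
Utilization = t_tx / cycle = 2.29885e-05/0.0141782 = 0.162 %.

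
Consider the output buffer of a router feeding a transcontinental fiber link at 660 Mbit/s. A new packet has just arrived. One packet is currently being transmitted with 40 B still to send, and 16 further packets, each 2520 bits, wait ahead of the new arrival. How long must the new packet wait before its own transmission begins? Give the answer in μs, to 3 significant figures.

Each queued packet: L/R = 2520/660000000 = 3.81818 μs.
16 queued → 61.0909 μs.
Plus remaining 320 bits of current packet: 0.484848 μs.
Queuing delay = 61.6 μs.

61.6 μs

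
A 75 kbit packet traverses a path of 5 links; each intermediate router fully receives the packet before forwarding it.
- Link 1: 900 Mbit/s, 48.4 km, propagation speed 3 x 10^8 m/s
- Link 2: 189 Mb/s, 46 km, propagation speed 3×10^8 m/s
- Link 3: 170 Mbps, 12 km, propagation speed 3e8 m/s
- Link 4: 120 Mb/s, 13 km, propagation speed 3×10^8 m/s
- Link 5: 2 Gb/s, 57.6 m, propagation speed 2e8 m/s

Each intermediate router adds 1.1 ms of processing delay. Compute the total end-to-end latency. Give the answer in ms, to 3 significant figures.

L = 75000 bits.
Transmission delays (L/R per hop): 0.0833333, 0.396825, 0.441176, 0.625, 0.0375 ms; sum = 1.58384 ms.
Propagation delays (d/s per hop): 0.161333, 0.153333, 0.04, 0.0433333, 0.000288 ms; sum = 0.398288 ms.
Processing at 4 router(s): 4 × 1.1 ms = 4.4 ms.
End-to-end = 6.38 ms.

6.38 ms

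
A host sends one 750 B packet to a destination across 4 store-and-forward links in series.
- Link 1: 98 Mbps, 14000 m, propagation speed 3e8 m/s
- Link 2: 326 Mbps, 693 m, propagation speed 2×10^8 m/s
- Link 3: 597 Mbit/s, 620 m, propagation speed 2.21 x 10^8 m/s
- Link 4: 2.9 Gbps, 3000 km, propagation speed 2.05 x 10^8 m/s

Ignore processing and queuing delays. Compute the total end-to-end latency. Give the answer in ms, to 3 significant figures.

L = 750 × 8 = 6000 bits.
Transmission delays (L/R per hop): 0.0612245, 0.0184049, 0.0100503, 0.00206897 ms; sum = 0.0917486 ms.
Propagation delays (d/s per hop): 0.0466667, 0.003465, 0.00280543, 14.6341 ms; sum = 14.6871 ms.
End-to-end = 14.8 ms.

14.8 ms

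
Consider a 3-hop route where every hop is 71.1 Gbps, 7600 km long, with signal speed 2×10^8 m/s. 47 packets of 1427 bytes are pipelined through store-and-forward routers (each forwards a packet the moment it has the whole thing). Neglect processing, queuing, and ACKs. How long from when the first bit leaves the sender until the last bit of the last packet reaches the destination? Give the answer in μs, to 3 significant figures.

Per-hop transmission t_tx = L/R = 11416/71100000000 = 0.160563 μs.
Per-hop propagation t_prop = 7600000/200000000 = 38000 μs.
Pipeline fill: first packet needs 3·t_tx to clear all hops; remaining 46 packets each add one t_tx.
Total = (3+47-1)·t_tx + 3·t_prop = 49·0.160563 + 3·38000 = 114000 μs.

114000 μs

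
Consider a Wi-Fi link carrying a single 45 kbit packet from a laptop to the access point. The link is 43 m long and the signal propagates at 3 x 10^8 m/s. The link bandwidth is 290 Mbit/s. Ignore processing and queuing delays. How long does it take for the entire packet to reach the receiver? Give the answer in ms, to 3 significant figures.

0.155 ms

L = 45000 bits.
Transmission delay = L/R = 45000 / 290000000 = 0.155172 ms.
Propagation delay = d/s = 43 m / 300000000 m/s = 0.000143333 ms.
Total = 0.155 ms.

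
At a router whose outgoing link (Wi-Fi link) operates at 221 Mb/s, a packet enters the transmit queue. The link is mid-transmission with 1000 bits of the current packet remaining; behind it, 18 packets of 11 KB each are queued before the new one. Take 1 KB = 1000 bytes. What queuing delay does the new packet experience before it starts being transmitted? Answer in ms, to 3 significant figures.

7.17 ms

Each queued packet: L/R = 88000/221000000 = 0.39819 ms.
18 queued → 7.16742 ms.
Plus remaining 1000 bits of current packet: 0.00452489 ms.
Queuing delay = 7.17 ms.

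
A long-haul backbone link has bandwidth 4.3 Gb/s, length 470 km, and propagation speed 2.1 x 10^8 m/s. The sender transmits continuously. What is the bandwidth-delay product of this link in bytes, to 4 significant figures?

1203000 bytes

Propagation delay = 470000 / 210000000 = 0.0022381 s.
BDP = R × t_prop = 4300000000 × 0.0022381 = 9623810 bits.
In bytes: 9623810/8 = 1203000 bytes.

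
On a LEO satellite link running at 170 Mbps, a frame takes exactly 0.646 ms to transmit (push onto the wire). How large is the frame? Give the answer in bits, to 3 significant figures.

L = R × t_tx = 170000000 b/s × 0.000646 s = 109820 bits.

110000 bits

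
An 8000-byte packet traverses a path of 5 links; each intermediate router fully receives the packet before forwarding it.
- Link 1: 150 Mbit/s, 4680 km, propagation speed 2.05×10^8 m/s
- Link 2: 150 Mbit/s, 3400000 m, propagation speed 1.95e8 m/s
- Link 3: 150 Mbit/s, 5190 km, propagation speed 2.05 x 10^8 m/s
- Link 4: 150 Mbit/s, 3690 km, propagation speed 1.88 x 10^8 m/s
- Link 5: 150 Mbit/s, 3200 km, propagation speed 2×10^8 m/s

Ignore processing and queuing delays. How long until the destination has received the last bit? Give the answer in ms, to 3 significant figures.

103 ms

L = 8000 × 8 = 64000 bits.
Transmission delay per hop = L/R = 64000/150000000 = 0.426667 ms; 5 hops → 2.13333 ms.
Propagation delays (d/s per hop): 22.8293, 17.4359, 25.3171, 19.6277, 16 ms; sum = 101.21 ms.
End-to-end = 103 ms.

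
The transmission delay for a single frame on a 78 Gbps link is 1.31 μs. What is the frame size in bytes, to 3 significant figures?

L = R × t_tx = 78000000000 b/s × 1.31e-06 s = 102180 bits.
In bytes: 102180 / 8 = 12800 bytes.

12800 bytes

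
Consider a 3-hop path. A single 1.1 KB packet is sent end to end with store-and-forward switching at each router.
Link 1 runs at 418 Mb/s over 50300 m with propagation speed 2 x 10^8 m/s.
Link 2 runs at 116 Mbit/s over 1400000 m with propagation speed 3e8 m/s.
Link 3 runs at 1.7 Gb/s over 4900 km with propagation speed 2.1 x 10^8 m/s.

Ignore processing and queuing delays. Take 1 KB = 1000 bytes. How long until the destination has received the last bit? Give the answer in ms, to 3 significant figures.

L = 8800 bits.
Transmission delays (L/R per hop): 0.0210526, 0.0758621, 0.00517647 ms; sum = 0.102091 ms.
Propagation delays (d/s per hop): 0.2515, 4.66667, 23.3333 ms; sum = 28.2515 ms.
End-to-end = 28.4 ms.

28.4 ms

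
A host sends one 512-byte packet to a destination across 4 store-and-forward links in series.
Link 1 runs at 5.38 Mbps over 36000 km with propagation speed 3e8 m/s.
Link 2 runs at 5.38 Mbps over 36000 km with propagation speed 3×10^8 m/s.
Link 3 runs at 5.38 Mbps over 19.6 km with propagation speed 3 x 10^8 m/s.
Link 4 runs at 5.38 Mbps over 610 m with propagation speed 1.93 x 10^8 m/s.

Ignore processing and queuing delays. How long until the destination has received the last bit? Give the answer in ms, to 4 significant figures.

243.1 ms

L = 512 × 8 = 4096 bits.
Transmission delay per hop = L/R = 4096/5380000 = 0.761338 ms; 4 hops → 3.04535 ms.
Propagation delays (d/s per hop): 120, 120, 0.0653333, 0.00316062 ms; sum = 240.068 ms.
End-to-end = 243.1 ms.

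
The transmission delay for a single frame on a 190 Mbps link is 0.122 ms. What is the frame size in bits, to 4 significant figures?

L = R × t_tx = 190000000 b/s × 0.000122 s = 23180 bits.

23180 bits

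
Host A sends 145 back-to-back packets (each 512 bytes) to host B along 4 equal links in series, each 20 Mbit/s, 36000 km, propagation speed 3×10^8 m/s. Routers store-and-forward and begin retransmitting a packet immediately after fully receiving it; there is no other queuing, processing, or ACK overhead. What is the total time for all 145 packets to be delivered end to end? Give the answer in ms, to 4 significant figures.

Per-hop transmission t_tx = L/R = 4096/20000000 = 0.2048 ms.
Per-hop propagation t_prop = 36000000/300000000 = 120 ms.
Pipeline fill: first packet needs 4·t_tx to clear all hops; remaining 144 packets each add one t_tx.
Total = (4+145-1)·t_tx + 4·t_prop = 148·0.2048 + 4·120 = 510.3 ms.

510.3 ms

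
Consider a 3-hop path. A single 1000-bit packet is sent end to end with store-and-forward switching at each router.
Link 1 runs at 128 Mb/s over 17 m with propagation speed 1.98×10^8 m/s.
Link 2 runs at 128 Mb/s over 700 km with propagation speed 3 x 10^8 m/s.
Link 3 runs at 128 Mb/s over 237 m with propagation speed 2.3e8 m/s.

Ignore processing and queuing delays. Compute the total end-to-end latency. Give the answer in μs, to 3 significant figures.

Transmission delay per hop = L/R = 1000/128000000 = 7.8125 μs; 3 hops → 23.4375 μs.
Propagation delays (d/s per hop): 0.0858586, 2333.33, 1.03043 μs; sum = 2334.45 μs.
End-to-end = 2360 μs.

2360 μs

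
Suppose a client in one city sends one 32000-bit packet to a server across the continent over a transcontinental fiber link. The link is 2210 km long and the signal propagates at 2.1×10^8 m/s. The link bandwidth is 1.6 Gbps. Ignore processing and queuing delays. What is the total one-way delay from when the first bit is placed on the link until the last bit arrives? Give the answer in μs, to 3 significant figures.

Transmission delay = L/R = 32000 / 1600000000 = 20 μs.
Propagation delay = d/s = 2210000 m / 210000000 m/s = 10523.8 μs.
Total = 10500 μs.

10500 μs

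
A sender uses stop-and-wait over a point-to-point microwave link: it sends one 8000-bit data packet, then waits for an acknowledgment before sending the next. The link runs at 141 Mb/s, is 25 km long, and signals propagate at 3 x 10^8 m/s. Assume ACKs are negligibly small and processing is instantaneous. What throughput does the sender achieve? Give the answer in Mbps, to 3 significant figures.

t_tx = L/R = 8000/141000000 = 5.67376e-05 s.
t_prop = 25000/300000000 = 8.33333e-05 s; RTT = 0.000166667 s.
Cycle = t_tx + RTT = 0.000223404 s.
Throughput = L / cycle = 8000 / 0.000223404 = 35.8 Mbps.

35.8 Mbps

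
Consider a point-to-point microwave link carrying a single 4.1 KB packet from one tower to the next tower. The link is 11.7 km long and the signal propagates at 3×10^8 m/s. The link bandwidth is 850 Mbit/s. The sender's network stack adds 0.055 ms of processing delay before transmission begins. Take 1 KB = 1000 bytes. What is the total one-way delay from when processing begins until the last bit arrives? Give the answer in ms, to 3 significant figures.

L = 32800 bits.
Transmission delay = L/R = 32800 / 850000000 = 0.0385882 ms.
Propagation delay = d/s = 11700 m / 300000000 m/s = 0.039 ms.
Plus processing delay 0.055 ms = 0.055 ms.
Total = 0.133 ms.

0.133 ms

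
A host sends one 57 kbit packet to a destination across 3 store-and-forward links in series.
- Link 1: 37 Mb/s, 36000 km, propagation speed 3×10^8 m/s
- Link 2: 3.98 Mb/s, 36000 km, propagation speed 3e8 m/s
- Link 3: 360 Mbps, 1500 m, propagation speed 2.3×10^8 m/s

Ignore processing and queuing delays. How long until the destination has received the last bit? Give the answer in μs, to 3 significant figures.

256000 μs

L = 57000 bits.
Transmission delays (L/R per hop): 1540.54, 14321.6, 158.333 μs; sum = 16020.5 μs.
Propagation delays (d/s per hop): 120000, 120000, 6.52174 μs; sum = 240007 μs.
End-to-end = 256000 μs.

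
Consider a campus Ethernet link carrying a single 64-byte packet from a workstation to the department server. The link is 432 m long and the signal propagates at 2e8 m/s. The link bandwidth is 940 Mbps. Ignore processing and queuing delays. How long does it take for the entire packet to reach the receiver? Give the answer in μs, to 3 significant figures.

L = 64 × 8 = 512 bits.
Transmission delay = L/R = 512 / 940000000 = 0.544681 μs.
Propagation delay = d/s = 432 m / 200000000 m/s = 2.16 μs.
Total = 2.70 μs.

2.70 μs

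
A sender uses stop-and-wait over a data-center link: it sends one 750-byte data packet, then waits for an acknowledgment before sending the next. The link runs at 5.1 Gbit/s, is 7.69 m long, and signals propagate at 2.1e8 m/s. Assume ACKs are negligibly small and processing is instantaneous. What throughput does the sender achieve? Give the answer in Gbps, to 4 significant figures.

4.801 Gbps

t_tx = L/R = 6000/5100000000 = 1.17647e-06 s.
t_prop = 7.69/210000000 = 3.6619e-08 s; RTT = 7.32381e-08 s.
Cycle = t_tx + RTT = 1.24971e-06 s.
Throughput = L / cycle = 6000 / 1.24971e-06 = 4.801 Gbps.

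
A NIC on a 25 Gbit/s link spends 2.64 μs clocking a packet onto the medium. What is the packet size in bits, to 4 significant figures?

L = R × t_tx = 25000000000 b/s × 2.64e-06 s = 66000 bits.

66000 bits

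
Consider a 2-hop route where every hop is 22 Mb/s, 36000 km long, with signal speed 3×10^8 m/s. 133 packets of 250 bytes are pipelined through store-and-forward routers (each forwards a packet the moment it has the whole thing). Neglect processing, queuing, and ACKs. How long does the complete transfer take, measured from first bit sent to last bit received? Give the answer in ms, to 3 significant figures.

Per-hop transmission t_tx = L/R = 2000/22000000 = 0.0909091 ms.
Per-hop propagation t_prop = 36000000/300000000 = 120 ms.
Pipeline fill: first packet needs 2·t_tx to clear all hops; remaining 132 packets each add one t_tx.
Total = (2+133-1)·t_tx + 2·t_prop = 134·0.0909091 + 2·120 = 252 ms.

252 ms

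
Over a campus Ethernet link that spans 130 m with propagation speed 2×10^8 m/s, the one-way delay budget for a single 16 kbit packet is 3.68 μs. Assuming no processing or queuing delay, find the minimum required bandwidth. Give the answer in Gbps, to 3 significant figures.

Propagation delay = 130 / 200000000 = 0.65 μs.
Transmission budget = 3.68 − 0.65 = 3.03 μs.
R ≥ L / t_tx = 16000 bits / 3.03e-06 s = 5.28 Gbps.

5.28 Gbps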